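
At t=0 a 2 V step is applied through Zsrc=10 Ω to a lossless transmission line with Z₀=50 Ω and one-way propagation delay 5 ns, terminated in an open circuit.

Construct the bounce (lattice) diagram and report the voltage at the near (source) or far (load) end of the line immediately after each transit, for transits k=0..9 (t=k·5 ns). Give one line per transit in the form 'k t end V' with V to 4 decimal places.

Γ_L=1.000000, Γ_S=-0.666667; launch V₁=2·50/60=1.666667
k=0 src: V=1.6667
k=1 load: inc=1.666667, refl=1.666667·1.000000=1.6667; V=0.000000+1.666667+1.666667=3.3333
k=2 src: inc=1.666667, refl=1.666667·-0.666667=-1.1111; V=1.666667+1.666667+-1.111111=2.2222
k=3 load: inc=-1.111111, refl=-1.111111·1.000000=-1.1111; V=3.333333+-1.111111+-1.111111=1.1111
k=4 src: inc=-1.111111, refl=-1.111111·-0.666667=0.7407; V=2.222222+-1.111111+0.740741=1.8519
k=5 load: inc=0.740741, refl=0.740741·1.000000=0.7407; V=1.111111+0.740741+0.740741=2.5926
k=6 src: inc=0.740741, refl=0.740741·-0.666667=-0.4938; V=1.851852+0.740741+-0.493827=2.0988
k=7 load: inc=-0.493827, refl=-0.493827·1.000000=-0.4938; V=2.592593+-0.493827+-0.493827=1.6049
k=8 src: inc=-0.493827, refl=-0.493827·-0.666667=0.3292; V=2.098765+-0.493827+0.329218=1.9342
k=9 load: inc=0.329218, refl=0.329218·1.000000=0.3292; V=1.604938+0.329218+0.329218=2.2634

0 0 source 1.6667
1 5 load 3.3333
2 10 source 2.2222
3 15 load 1.1111
4 20 source 1.8519
5 25 load 2.5926
6 30 source 2.0988
7 35 load 1.6049
8 40 source 1.9342
9 45 load 2.2634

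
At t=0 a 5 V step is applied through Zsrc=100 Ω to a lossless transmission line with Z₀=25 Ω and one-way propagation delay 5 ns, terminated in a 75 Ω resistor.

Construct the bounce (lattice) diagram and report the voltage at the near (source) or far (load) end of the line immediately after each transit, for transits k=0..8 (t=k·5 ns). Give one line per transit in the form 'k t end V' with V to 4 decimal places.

Γ_L=0.500000, Γ_S=0.600000; launch V₁=5·25/125=1.000000
k=0 src: V=1.0000
k=1 load: inc=1.000000, refl=1.000000·0.500000=0.5000; V=0.000000+1.000000+0.500000=1.5000
k=2 src: inc=0.500000, refl=0.500000·0.600000=0.3000; V=1.000000+0.500000+0.300000=1.8000
k=3 load: inc=0.300000, refl=0.300000·0.500000=0.1500; V=1.500000+0.300000+0.150000=1.9500
k=4 src: inc=0.150000, refl=0.150000·0.600000=0.0900; V=1.800000+0.150000+0.090000=2.0400
k=5 load: inc=0.090000, refl=0.090000·0.500000=0.0450; V=1.950000+0.090000+0.045000=2.0850
k=6 src: inc=0.045000, refl=0.045000·0.600000=0.0270; V=2.040000+0.045000+0.027000=2.1120
k=7 load: inc=0.027000, refl=0.027000·0.500000=0.0135; V=2.085000+0.027000+0.013500=2.1255
k=8 src: inc=0.013500, refl=0.013500·0.600000=0.0081; V=2.112000+0.013500+0.008100=2.1336

0 0 source 1.0000
1 5 load 1.5000
2 10 source 1.8000
3 15 load 1.9500
4 20 source 2.0400
5 25 load 2.0850
6 30 source 2.1120
7 35 load 2.1255
8 40 source 2.1336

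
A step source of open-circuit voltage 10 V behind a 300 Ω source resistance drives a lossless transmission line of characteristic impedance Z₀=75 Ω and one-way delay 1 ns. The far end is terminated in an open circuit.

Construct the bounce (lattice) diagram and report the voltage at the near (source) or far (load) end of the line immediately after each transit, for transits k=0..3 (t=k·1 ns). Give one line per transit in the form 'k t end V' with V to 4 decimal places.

Γ_L=1.000000, Γ_S=0.600000; launch V₁=10·75/375=2.000000
k=0 src: V=2.0000
k=1 load: inc=2.000000, refl=2.000000·1.000000=2.0000; V=0.000000+2.000000+2.000000=4.0000
k=2 src: inc=2.000000, refl=2.000000·0.600000=1.2000; V=2.000000+2.000000+1.200000=5.2000
k=3 load: inc=1.200000, refl=1.200000·1.000000=1.2000; V=4.000000+1.200000+1.200000=6.4000

0 0 source 2.0000
1 1 load 4.0000
2 2 source 5.2000
3 3 load 6.4000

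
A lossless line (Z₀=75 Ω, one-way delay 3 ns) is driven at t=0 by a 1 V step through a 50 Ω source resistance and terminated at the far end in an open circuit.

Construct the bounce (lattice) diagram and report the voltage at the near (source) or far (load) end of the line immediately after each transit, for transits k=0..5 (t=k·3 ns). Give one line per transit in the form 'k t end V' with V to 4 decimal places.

0 0 source 0.6000
1 3 load 1.2000
2 6 source 1.0800
3 9 load 0.9600
4 12 source 0.9840
5 15 load 1.0080

Γ_L=1.000000, Γ_S=-0.200000; launch V₁=1·75/125=0.600000
k=0 src: V=0.6000
k=1 load: inc=0.600000, refl=0.600000·1.000000=0.6000; V=0.000000+0.600000+0.600000=1.2000
k=2 src: inc=0.600000, refl=0.600000·-0.200000=-0.1200; V=0.600000+0.600000+-0.120000=1.0800
k=3 load: inc=-0.120000, refl=-0.120000·1.000000=-0.1200; V=1.200000+-0.120000+-0.120000=0.9600
k=4 src: inc=-0.120000, refl=-0.120000·-0.200000=0.0240; V=1.080000+-0.120000+0.024000=0.9840
k=5 load: inc=0.024000, refl=0.024000·1.000000=0.0240; V=0.960000+0.024000+0.024000=1.0080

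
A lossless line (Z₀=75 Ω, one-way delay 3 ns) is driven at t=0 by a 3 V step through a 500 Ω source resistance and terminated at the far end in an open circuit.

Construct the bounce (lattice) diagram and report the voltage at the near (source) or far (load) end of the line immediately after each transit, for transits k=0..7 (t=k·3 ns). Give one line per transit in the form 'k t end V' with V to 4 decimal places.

Γ_L=1.000000, Γ_S=0.739130; launch V₁=3·75/575=0.391304
k=0 src: V=0.3913
k=1 load: inc=0.391304, refl=0.391304·1.000000=0.3913; V=0.000000+0.391304+0.391304=0.7826
k=2 src: inc=0.391304, refl=0.391304·0.739130=0.2892; V=0.391304+0.391304+0.289225=1.0718
k=3 load: inc=0.289225, refl=0.289225·1.000000=0.2892; V=0.782609+0.289225+0.289225=1.3611
k=4 src: inc=0.289225, refl=0.289225·0.739130=0.2138; V=1.071834+0.289225+0.213775=1.5748
k=5 load: inc=0.213775, refl=0.213775·1.000000=0.2138; V=1.361059+0.213775+0.213775=1.7886
k=6 src: inc=0.213775, refl=0.213775·0.739130=0.1580; V=1.574834+0.213775+0.158008=1.9466
k=7 load: inc=0.158008, refl=0.158008·1.000000=0.1580; V=1.788609+0.158008+0.158008=2.1046

0 0 source 0.3913
1 3 load 0.7826
2 6 source 1.0718
3 9 load 1.3611
4 12 source 1.5748
5 15 load 1.7886
6 18 source 1.9466
7 21 load 2.1046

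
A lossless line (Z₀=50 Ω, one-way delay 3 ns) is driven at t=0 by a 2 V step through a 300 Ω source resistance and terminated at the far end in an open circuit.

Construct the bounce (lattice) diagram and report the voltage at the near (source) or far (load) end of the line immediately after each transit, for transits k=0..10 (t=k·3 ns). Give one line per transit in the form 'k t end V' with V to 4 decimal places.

Γ_L=1.000000, Γ_S=0.714286; launch V₁=2·50/350=0.285714
k=0 src: V=0.2857
k=1 load: inc=0.285714, refl=0.285714·1.000000=0.2857; V=0.000000+0.285714+0.285714=0.5714
k=2 src: inc=0.285714, refl=0.285714·0.714286=0.2041; V=0.285714+0.285714+0.204082=0.7755
k=3 load: inc=0.204082, refl=0.204082·1.000000=0.2041; V=0.571429+0.204082+0.204082=0.9796
k=4 src: inc=0.204082, refl=0.204082·0.714286=0.1458; V=0.775510+0.204082+0.145773=1.1254
k=5 load: inc=0.145773, refl=0.145773·1.000000=0.1458; V=0.979592+0.145773+0.145773=1.2711
k=6 src: inc=0.145773, refl=0.145773·0.714286=0.1041; V=1.125364+0.145773+0.104123=1.3753
k=7 load: inc=0.104123, refl=0.104123·1.000000=0.1041; V=1.271137+0.104123+0.104123=1.4794
k=8 src: inc=0.104123, refl=0.104123·0.714286=0.0744; V=1.375260+0.104123+0.074374=1.5538
k=9 load: inc=0.074374, refl=0.074374·1.000000=0.0744; V=1.479384+0.074374+0.074374=1.6281
k=10 src: inc=0.074374, refl=0.074374·0.714286=0.0531; V=1.553757+0.074374+0.053124=1.6813

0 0 source 0.2857
1 3 load 0.5714
2 6 source 0.7755
3 9 load 0.9796
4 12 source 1.1254
5 15 load 1.2711
6 18 source 1.3753
7 21 load 1.4794
8 24 source 1.5538
9 27 load 1.6281
10 30 source 1.6813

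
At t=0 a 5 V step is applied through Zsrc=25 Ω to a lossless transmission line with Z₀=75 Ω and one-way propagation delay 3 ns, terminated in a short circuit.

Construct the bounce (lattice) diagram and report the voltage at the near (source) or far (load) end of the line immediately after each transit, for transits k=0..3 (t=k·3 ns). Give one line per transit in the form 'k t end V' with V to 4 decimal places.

Γ_L=-1.000000, Γ_S=-0.500000; launch V₁=5·75/100=3.750000
k=0 src: V=3.7500
k=1 load: inc=3.750000, refl=3.750000·-1.000000=-3.7500; V=0.000000+3.750000+-3.750000=0.0000
k=2 src: inc=-3.750000, refl=-3.750000·-0.500000=1.8750; V=3.750000+-3.750000+1.875000=1.8750
k=3 load: inc=1.875000, refl=1.875000·-1.000000=-1.8750; V=0.000000+1.875000+-1.875000=0.0000

0 0 source 3.7500
1 3 load 0.0000
2 6 source 1.8750
3 9 load 0.0000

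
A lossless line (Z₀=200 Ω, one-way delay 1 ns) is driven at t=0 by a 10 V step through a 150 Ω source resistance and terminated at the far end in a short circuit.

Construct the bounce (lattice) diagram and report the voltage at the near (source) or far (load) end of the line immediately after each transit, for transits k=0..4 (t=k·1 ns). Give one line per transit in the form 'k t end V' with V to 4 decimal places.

0 0 source 5.7143
1 1 load 0.0000
2 2 source 0.8163
3 3 load 0.0000
4 4 source 0.1166

Γ_L=-1.000000, Γ_S=-0.142857; launch V₁=10·200/350=5.714286
k=0 src: V=5.7143
k=1 load: inc=5.714286, refl=5.714286·-1.000000=-5.7143; V=0.000000+5.714286+-5.714286=0.0000
k=2 src: inc=-5.714286, refl=-5.714286·-0.142857=0.8163; V=5.714286+-5.714286+0.816327=0.8163
k=3 load: inc=0.816327, refl=0.816327·-1.000000=-0.8163; V=0.000000+0.816327+-0.816327=0.0000
k=4 src: inc=-0.816327, refl=-0.816327·-0.142857=0.1166; V=0.816327+-0.816327+0.116618=0.1166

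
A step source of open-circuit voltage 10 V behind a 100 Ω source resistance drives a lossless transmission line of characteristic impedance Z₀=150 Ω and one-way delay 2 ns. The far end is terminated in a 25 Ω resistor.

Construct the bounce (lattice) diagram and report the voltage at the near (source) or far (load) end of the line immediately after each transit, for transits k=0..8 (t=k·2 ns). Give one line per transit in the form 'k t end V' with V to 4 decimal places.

Γ_L=-0.714286, Γ_S=-0.200000; launch V₁=10·150/250=6.000000
k=0 src: V=6.0000
k=1 load: inc=6.000000, refl=6.000000·-0.714286=-4.2857; V=0.000000+6.000000+-4.285714=1.7143
k=2 src: inc=-4.285714, refl=-4.285714·-0.200000=0.8571; V=6.000000+-4.285714+0.857143=2.5714
k=3 load: inc=0.857143, refl=0.857143·-0.714286=-0.6122; V=1.714286+0.857143+-0.612245=1.9592
k=4 src: inc=-0.612245, refl=-0.612245·-0.200000=0.1224; V=2.571429+-0.612245+0.122449=2.0816
k=5 load: inc=0.122449, refl=0.122449·-0.714286=-0.0875; V=1.959184+0.122449+-0.087464=1.9942
k=6 src: inc=-0.087464, refl=-0.087464·-0.200000=0.0175; V=2.081633+-0.087464+0.017493=2.0117
k=7 load: inc=0.017493, refl=0.017493·-0.714286=-0.0125; V=1.994169+0.017493+-0.012495=1.9992
k=8 src: inc=-0.012495, refl=-0.012495·-0.200000=0.0025; V=2.011662+-0.012495+0.002499=2.0017

0 0 source 6.0000
1 2 load 1.7143
2 4 source 2.5714
3 6 load 1.9592
4 8 source 2.0816
5 10 load 1.9942
6 12 source 2.0117
7 14 load 1.9992
8 16 source 2.0017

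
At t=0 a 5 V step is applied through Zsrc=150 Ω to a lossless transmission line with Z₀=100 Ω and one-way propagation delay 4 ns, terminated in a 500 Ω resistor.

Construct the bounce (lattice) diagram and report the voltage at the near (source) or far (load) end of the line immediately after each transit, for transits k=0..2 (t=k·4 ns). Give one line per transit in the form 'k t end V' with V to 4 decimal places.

0 0 source 2.0000
1 4 load 3.3333
2 8 source 3.6000

Γ_L=0.666667, Γ_S=0.200000; launch V₁=5·100/250=2.000000
k=0 src: V=2.0000
k=1 load: inc=2.000000, refl=2.000000·0.666667=1.3333; V=0.000000+2.000000+1.333333=3.3333
k=2 src: inc=1.333333, refl=1.333333·0.200000=0.2667; V=2.000000+1.333333+0.266667=3.6000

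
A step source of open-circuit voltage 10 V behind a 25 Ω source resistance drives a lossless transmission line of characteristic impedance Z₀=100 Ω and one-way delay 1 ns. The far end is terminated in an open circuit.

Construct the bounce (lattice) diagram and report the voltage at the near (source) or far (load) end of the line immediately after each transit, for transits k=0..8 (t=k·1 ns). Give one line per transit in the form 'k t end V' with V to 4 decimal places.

0 0 source 8.0000
1 1 load 16.0000
2 2 source 11.2000
3 3 load 6.4000
4 4 source 9.2800
5 5 load 12.1600
6 6 source 10.4320
7 7 load 8.7040
8 8 source 9.7408

Γ_L=1.000000, Γ_S=-0.600000; launch V₁=10·100/125=8.000000
k=0 src: V=8.0000
k=1 load: inc=8.000000, refl=8.000000·1.000000=8.0000; V=0.000000+8.000000+8.000000=16.0000
k=2 src: inc=8.000000, refl=8.000000·-0.600000=-4.8000; V=8.000000+8.000000+-4.800000=11.2000
k=3 load: inc=-4.800000, refl=-4.800000·1.000000=-4.8000; V=16.000000+-4.800000+-4.800000=6.4000
k=4 src: inc=-4.800000, refl=-4.800000·-0.600000=2.8800; V=11.200000+-4.800000+2.880000=9.2800
k=5 load: inc=2.880000, refl=2.880000·1.000000=2.8800; V=6.400000+2.880000+2.880000=12.1600
k=6 src: inc=2.880000, refl=2.880000·-0.600000=-1.7280; V=9.280000+2.880000+-1.728000=10.4320
k=7 load: inc=-1.728000, refl=-1.728000·1.000000=-1.7280; V=12.160000+-1.728000+-1.728000=8.7040
k=8 src: inc=-1.728000, refl=-1.728000·-0.600000=1.0368; V=10.432000+-1.728000+1.036800=9.7408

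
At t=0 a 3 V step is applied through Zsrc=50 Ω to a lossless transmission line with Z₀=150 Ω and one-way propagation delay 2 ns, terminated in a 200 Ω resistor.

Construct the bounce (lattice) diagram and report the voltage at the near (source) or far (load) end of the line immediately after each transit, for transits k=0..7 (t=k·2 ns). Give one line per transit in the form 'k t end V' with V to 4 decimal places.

Γ_L=0.142857, Γ_S=-0.500000; launch V₁=3·150/200=2.250000
k=0 src: V=2.2500
k=1 load: inc=2.250000, refl=2.250000·0.142857=0.3214; V=0.000000+2.250000+0.321429=2.5714
k=2 src: inc=0.321429, refl=0.321429·-0.500000=-0.1607; V=2.250000+0.321429+-0.160714=2.4107
k=3 load: inc=-0.160714, refl=-0.160714·0.142857=-0.0230; V=2.571429+-0.160714+-0.022959=2.3878
k=4 src: inc=-0.022959, refl=-0.022959·-0.500000=0.0115; V=2.410714+-0.022959+0.011480=2.3992
k=5 load: inc=0.011480, refl=0.011480·0.142857=0.0016; V=2.387755+0.011480+0.001640=2.4009
k=6 src: inc=0.001640, refl=0.001640·-0.500000=-0.0008; V=2.399235+0.001640+-0.000820=2.4001
k=7 load: inc=-0.000820, refl=-0.000820·0.142857=-0.0001; V=2.400875+-0.000820+-0.000117=2.3999

0 0 source 2.2500
1 2 load 2.5714
2 4 source 2.4107
3 6 load 2.3878
4 8 source 2.3992
5 10 load 2.4009
6 12 source 2.4001
7 14 load 2.3999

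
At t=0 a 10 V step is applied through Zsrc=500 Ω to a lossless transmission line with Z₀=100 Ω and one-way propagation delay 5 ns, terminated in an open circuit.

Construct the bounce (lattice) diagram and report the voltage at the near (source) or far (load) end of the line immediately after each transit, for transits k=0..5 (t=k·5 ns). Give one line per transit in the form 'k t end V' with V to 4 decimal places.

0 0 source 1.6667
1 5 load 3.3333
2 10 source 4.4444
3 15 load 5.5556
4 20 source 6.2963
5 25 load 7.0370

Γ_L=1.000000, Γ_S=0.666667; launch V₁=10·100/600=1.666667
k=0 src: V=1.6667
k=1 load: inc=1.666667, refl=1.666667·1.000000=1.6667; V=0.000000+1.666667+1.666667=3.3333
k=2 src: inc=1.666667, refl=1.666667·0.666667=1.1111; V=1.666667+1.666667+1.111111=4.4444
k=3 load: inc=1.111111, refl=1.111111·1.000000=1.1111; V=3.333333+1.111111+1.111111=5.5556
k=4 src: inc=1.111111, refl=1.111111·0.666667=0.7407; V=4.444444+1.111111+0.740741=6.2963
k=5 load: inc=0.740741, refl=0.740741·1.000000=0.7407; V=5.555556+0.740741+0.740741=7.0370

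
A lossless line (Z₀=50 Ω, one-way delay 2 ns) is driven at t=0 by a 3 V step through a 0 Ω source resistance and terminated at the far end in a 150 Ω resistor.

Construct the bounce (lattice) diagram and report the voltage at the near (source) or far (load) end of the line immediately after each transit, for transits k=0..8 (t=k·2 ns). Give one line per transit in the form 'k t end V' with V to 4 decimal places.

0 0 source 3.0000
1 2 load 4.5000
2 4 source 3.0000
3 6 load 2.2500
4 8 source 3.0000
5 10 load 3.3750
6 12 source 3.0000
7 14 load 2.8125
8 16 source 3.0000

Γ_L=0.500000, Γ_S=-1.000000; launch V₁=3·50/50=3.000000
k=0 src: V=3.0000
k=1 load: inc=3.000000, refl=3.000000·0.500000=1.5000; V=0.000000+3.000000+1.500000=4.5000
k=2 src: inc=1.500000, refl=1.500000·-1.000000=-1.5000; V=3.000000+1.500000+-1.500000=3.0000
k=3 load: inc=-1.500000, refl=-1.500000·0.500000=-0.7500; V=4.500000+-1.500000+-0.750000=2.2500
k=4 src: inc=-0.750000, refl=-0.750000·-1.000000=0.7500; V=3.000000+-0.750000+0.750000=3.0000
k=5 load: inc=0.750000, refl=0.750000·0.500000=0.3750; V=2.250000+0.750000+0.375000=3.3750
k=6 src: inc=0.375000, refl=0.375000·-1.000000=-0.3750; V=3.000000+0.375000+-0.375000=3.0000
k=7 load: inc=-0.375000, refl=-0.375000·0.500000=-0.1875; V=3.375000+-0.375000+-0.187500=2.8125
k=8 src: inc=-0.187500, refl=-0.187500·-1.000000=0.1875; V=3.000000+-0.187500+0.187500=3.0000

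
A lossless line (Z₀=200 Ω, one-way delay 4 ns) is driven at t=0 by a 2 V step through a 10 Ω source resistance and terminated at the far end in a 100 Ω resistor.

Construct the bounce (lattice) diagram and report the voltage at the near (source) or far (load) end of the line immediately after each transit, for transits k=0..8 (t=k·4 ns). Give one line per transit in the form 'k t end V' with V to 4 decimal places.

0 0 source 1.9048
1 4 load 1.2698
2 8 source 1.8443
3 12 load 1.6528
4 16 source 1.8261
5 20 load 1.7683
6 24 source 1.8206
7 28 load 1.8031
8 32 source 1.8189

Γ_L=-0.333333, Γ_S=-0.904762; launch V₁=2·200/210=1.904762
k=0 src: V=1.9048
k=1 load: inc=1.904762, refl=1.904762·-0.333333=-0.6349; V=0.000000+1.904762+-0.634921=1.2698
k=2 src: inc=-0.634921, refl=-0.634921·-0.904762=0.5745; V=1.904762+-0.634921+0.574452=1.8443
k=3 load: inc=0.574452, refl=0.574452·-0.333333=-0.1915; V=1.269841+0.574452+-0.191484=1.6528
k=4 src: inc=-0.191484, refl=-0.191484·-0.904762=0.1732; V=1.844293+-0.191484+0.173247=1.8261
k=5 load: inc=0.173247, refl=0.173247·-0.333333=-0.0577; V=1.652809+0.173247+-0.057749=1.7683
k=6 src: inc=-0.057749, refl=-0.057749·-0.904762=0.0522; V=1.826057+-0.057749+0.052249=1.8206
k=7 load: inc=0.052249, refl=0.052249·-0.333333=-0.0174; V=1.768308+0.052249+-0.017416=1.8031
k=8 src: inc=-0.017416, refl=-0.017416·-0.904762=0.0158; V=1.820557+-0.017416+0.015758=1.8189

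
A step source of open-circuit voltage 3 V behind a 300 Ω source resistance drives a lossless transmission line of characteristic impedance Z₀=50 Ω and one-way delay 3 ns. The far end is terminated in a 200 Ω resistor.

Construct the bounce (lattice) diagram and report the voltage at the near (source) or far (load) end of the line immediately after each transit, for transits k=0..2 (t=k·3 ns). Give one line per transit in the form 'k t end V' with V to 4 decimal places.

Γ_L=0.600000, Γ_S=0.714286; launch V₁=3·50/350=0.428571
k=0 src: V=0.4286
k=1 load: inc=0.428571, refl=0.428571·0.600000=0.2571; V=0.000000+0.428571+0.257143=0.6857
k=2 src: inc=0.257143, refl=0.257143·0.714286=0.1837; V=0.428571+0.257143+0.183673=0.8694

0 0 source 0.4286
1 3 load 0.6857
2 6 source 0.8694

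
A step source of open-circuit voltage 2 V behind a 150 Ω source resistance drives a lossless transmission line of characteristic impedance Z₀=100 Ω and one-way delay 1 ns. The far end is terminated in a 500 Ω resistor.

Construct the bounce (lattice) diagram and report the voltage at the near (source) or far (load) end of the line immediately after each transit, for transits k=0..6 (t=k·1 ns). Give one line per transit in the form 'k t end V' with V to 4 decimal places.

Γ_L=0.666667, Γ_S=0.200000; launch V₁=2·100/250=0.800000
k=0 src: V=0.8000
k=1 load: inc=0.800000, refl=0.800000·0.666667=0.5333; V=0.000000+0.800000+0.533333=1.3333
k=2 src: inc=0.533333, refl=0.533333·0.200000=0.1067; V=0.800000+0.533333+0.106667=1.4400
k=3 load: inc=0.106667, refl=0.106667·0.666667=0.0711; V=1.333333+0.106667+0.071111=1.5111
k=4 src: inc=0.071111, refl=0.071111·0.200000=0.0142; V=1.440000+0.071111+0.014222=1.5253
k=5 load: inc=0.014222, refl=0.014222·0.666667=0.0095; V=1.511111+0.014222+0.009481=1.5348
k=6 src: inc=0.009481, refl=0.009481·0.200000=0.0019; V=1.525333+0.009481+0.001896=1.5367

0 0 source 0.8000
1 1 load 1.3333
2 2 source 1.4400
3 3 load 1.5111
4 4 source 1.5253
5 5 load 1.5348
6 6 source 1.5367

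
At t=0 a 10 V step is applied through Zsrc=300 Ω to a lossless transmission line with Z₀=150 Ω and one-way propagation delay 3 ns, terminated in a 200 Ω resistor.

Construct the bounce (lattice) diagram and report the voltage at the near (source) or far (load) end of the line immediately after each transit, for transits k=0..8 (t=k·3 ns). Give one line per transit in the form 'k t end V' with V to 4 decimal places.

Γ_L=0.142857, Γ_S=0.333333; launch V₁=10·150/450=3.333333
k=0 src: V=3.3333
k=1 load: inc=3.333333, refl=3.333333·0.142857=0.4762; V=0.000000+3.333333+0.476190=3.8095
k=2 src: inc=0.476190, refl=0.476190·0.333333=0.1587; V=3.333333+0.476190+0.158730=3.9683
k=3 load: inc=0.158730, refl=0.158730·0.142857=0.0227; V=3.809524+0.158730+0.022676=3.9909
k=4 src: inc=0.022676, refl=0.022676·0.333333=0.0076; V=3.968254+0.022676+0.007559=3.9985
k=5 load: inc=0.007559, refl=0.007559·0.142857=0.0011; V=3.990930+0.007559+0.001080=3.9996
k=6 src: inc=0.001080, refl=0.001080·0.333333=0.0004; V=3.998488+0.001080+0.000360=3.9999
k=7 load: inc=0.000360, refl=0.000360·0.142857=0.0001; V=3.999568+0.000360+0.000051=4.0000
k=8 src: inc=0.000051, refl=0.000051·0.333333=0.0000; V=3.999928+0.000051+0.000017=4.0000

0 0 source 3.3333
1 3 load 3.8095
2 6 source 3.9683
3 9 load 3.9909
4 12 source 3.9985
5 15 load 3.9996
6 18 source 3.9999
7 21 load 4.0000
8 24 source 4.0000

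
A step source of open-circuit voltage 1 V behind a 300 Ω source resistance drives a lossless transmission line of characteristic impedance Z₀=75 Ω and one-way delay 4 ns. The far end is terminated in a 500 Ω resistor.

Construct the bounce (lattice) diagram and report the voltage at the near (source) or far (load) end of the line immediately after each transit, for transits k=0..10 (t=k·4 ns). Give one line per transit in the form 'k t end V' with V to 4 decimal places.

0 0 source 0.2000
1 4 load 0.3478
2 8 source 0.4365
3 12 load 0.5021
4 16 source 0.5414
5 20 load 0.5705
6 24 source 0.5879
7 28 load 0.6008
8 32 source 0.6086
9 36 load 0.6143
10 40 source 0.6177

Γ_L=0.739130, Γ_S=0.600000; launch V₁=1·75/375=0.200000
k=0 src: V=0.2000
k=1 load: inc=0.200000, refl=0.200000·0.739130=0.1478; V=0.000000+0.200000+0.147826=0.3478
k=2 src: inc=0.147826, refl=0.147826·0.600000=0.0887; V=0.200000+0.147826+0.088696=0.4365
k=3 load: inc=0.088696, refl=0.088696·0.739130=0.0656; V=0.347826+0.088696+0.065558=0.5021
k=4 src: inc=0.065558, refl=0.065558·0.600000=0.0393; V=0.436522+0.065558+0.039335=0.5414
k=5 load: inc=0.039335, refl=0.039335·0.739130=0.0291; V=0.502079+0.039335+0.029073=0.5705
k=6 src: inc=0.029073, refl=0.029073·0.600000=0.0174; V=0.541414+0.029073+0.017444=0.5879
k=7 load: inc=0.017444, refl=0.017444·0.739130=0.0129; V=0.570487+0.017444+0.012893=0.6008
k=8 src: inc=0.012893, refl=0.012893·0.600000=0.0077; V=0.587931+0.012893+0.007736=0.6086
k=9 load: inc=0.007736, refl=0.007736·0.739130=0.0057; V=0.600825+0.007736+0.005718=0.6143
k=10 src: inc=0.005718, refl=0.005718·0.600000=0.0034; V=0.608561+0.005718+0.003431=0.6177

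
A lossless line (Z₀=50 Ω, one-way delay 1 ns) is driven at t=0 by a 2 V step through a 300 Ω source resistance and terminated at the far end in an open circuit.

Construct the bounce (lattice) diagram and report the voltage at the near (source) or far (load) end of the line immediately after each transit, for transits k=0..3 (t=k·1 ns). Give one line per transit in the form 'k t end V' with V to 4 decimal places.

0 0 source 0.2857
1 1 load 0.5714
2 2 source 0.7755
3 3 load 0.9796

Γ_L=1.000000, Γ_S=0.714286; launch V₁=2·50/350=0.285714
k=0 src: V=0.2857
k=1 load: inc=0.285714, refl=0.285714·1.000000=0.2857; V=0.000000+0.285714+0.285714=0.5714
k=2 src: inc=0.285714, refl=0.285714·0.714286=0.2041; V=0.285714+0.285714+0.204082=0.7755
k=3 load: inc=0.204082, refl=0.204082·1.000000=0.2041; V=0.571429+0.204082+0.204082=0.9796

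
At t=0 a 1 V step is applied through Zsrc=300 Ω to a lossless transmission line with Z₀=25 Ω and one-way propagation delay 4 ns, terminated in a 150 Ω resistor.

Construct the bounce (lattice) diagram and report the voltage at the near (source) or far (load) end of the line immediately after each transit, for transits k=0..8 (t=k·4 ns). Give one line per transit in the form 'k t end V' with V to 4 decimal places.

Γ_L=0.714286, Γ_S=0.846154; launch V₁=1·25/325=0.076923
k=0 src: V=0.0769
k=1 load: inc=0.076923, refl=0.076923·0.714286=0.0549; V=0.000000+0.076923+0.054945=0.1319
k=2 src: inc=0.054945, refl=0.054945·0.846154=0.0465; V=0.076923+0.054945+0.046492=0.1784
k=3 load: inc=0.046492, refl=0.046492·0.714286=0.0332; V=0.131868+0.046492+0.033209=0.2116
k=4 src: inc=0.033209, refl=0.033209·0.846154=0.0281; V=0.178360+0.033209+0.028100=0.2397
k=5 load: inc=0.028100, refl=0.028100·0.714286=0.0201; V=0.211569+0.028100+0.020071=0.2597
k=6 src: inc=0.020071, refl=0.020071·0.846154=0.0170; V=0.239668+0.020071+0.016983=0.2767
k=7 load: inc=0.016983, refl=0.016983·0.714286=0.0121; V=0.259739+0.016983+0.012131=0.2889
k=8 src: inc=0.012131, refl=0.012131·0.846154=0.0103; V=0.276723+0.012131+0.010265=0.2991

0 0 source 0.0769
1 4 load 0.1319
2 8 source 0.1784
3 12 load 0.2116
4 16 source 0.2397
5 20 load 0.2597
6 24 source 0.2767
7 28 load 0.2889
8 32 source 0.2991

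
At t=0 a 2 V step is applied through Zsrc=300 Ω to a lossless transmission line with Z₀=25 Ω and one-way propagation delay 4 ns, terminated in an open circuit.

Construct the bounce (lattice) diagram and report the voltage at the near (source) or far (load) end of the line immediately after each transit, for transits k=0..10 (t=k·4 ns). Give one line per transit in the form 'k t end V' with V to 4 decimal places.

0 0 source 0.1538
1 4 load 0.3077
2 8 source 0.4379
3 12 load 0.5680
4 16 source 0.6782
5 20 load 0.7883
6 24 source 0.8816
7 28 load 0.9748
8 32 source 1.0536
9 36 load 1.1325
10 40 source 1.1992

Γ_L=1.000000, Γ_S=0.846154; launch V₁=2·25/325=0.153846
k=0 src: V=0.1538
k=1 load: inc=0.153846, refl=0.153846·1.000000=0.1538; V=0.000000+0.153846+0.153846=0.3077
k=2 src: inc=0.153846, refl=0.153846·0.846154=0.1302; V=0.153846+0.153846+0.130178=0.4379
k=3 load: inc=0.130178, refl=0.130178·1.000000=0.1302; V=0.307692+0.130178+0.130178=0.5680
k=4 src: inc=0.130178, refl=0.130178·0.846154=0.1102; V=0.437870+0.130178+0.110150=0.6782
k=5 load: inc=0.110150, refl=0.110150·1.000000=0.1102; V=0.568047+0.110150+0.110150=0.7883
k=6 src: inc=0.110150, refl=0.110150·0.846154=0.0932; V=0.678198+0.110150+0.093204=0.8816
k=7 load: inc=0.093204, refl=0.093204·1.000000=0.0932; V=0.788348+0.093204+0.093204=0.9748
k=8 src: inc=0.093204, refl=0.093204·0.846154=0.0789; V=0.881552+0.093204+0.078865=1.0536
k=9 load: inc=0.078865, refl=0.078865·1.000000=0.0789; V=0.974756+0.078865+0.078865=1.1325
k=10 src: inc=0.078865, refl=0.078865·0.846154=0.0667; V=1.053621+0.078865+0.066732=1.1992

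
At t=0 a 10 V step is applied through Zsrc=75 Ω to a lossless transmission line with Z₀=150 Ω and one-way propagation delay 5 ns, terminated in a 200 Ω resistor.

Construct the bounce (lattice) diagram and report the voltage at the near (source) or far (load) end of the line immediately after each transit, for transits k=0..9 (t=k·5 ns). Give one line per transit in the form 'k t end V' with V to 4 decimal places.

Γ_L=0.142857, Γ_S=-0.333333; launch V₁=10·150/225=6.666667
k=0 src: V=6.6667
k=1 load: inc=6.666667, refl=6.666667·0.142857=0.9524; V=0.000000+6.666667+0.952381=7.6190
k=2 src: inc=0.952381, refl=0.952381·-0.333333=-0.3175; V=6.666667+0.952381+-0.317460=7.3016
k=3 load: inc=-0.317460, refl=-0.317460·0.142857=-0.0454; V=7.619048+-0.317460+-0.045351=7.2562
k=4 src: inc=-0.045351, refl=-0.045351·-0.333333=0.0151; V=7.301587+-0.045351+0.015117=7.2714
k=5 load: inc=0.015117, refl=0.015117·0.142857=0.0022; V=7.256236+0.015117+0.002160=7.2735
k=6 src: inc=0.002160, refl=0.002160·-0.333333=-0.0007; V=7.271353+0.002160+-0.000720=7.2728
k=7 load: inc=-0.000720, refl=-0.000720·0.142857=-0.0001; V=7.273513+-0.000720+-0.000103=7.2727
k=8 src: inc=-0.000103, refl=-0.000103·-0.333333=0.0000; V=7.272793+-0.000103+0.000034=7.2727
k=9 load: inc=0.000034, refl=0.000034·0.142857=0.0000; V=7.272690+0.000034+0.000005=7.2727

0 0 source 6.6667
1 5 load 7.6190
2 10 source 7.3016
3 15 load 7.2562
4 20 source 7.2714
5 25 load 7.2735
6 30 source 7.2728
7 35 load 7.2727
8 40 source 7.2727
9 45 load 7.2727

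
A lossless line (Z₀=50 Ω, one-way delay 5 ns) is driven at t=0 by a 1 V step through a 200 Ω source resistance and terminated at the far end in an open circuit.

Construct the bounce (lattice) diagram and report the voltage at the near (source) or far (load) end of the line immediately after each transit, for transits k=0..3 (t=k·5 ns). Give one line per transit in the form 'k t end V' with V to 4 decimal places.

0 0 source 0.2000
1 5 load 0.4000
2 10 source 0.5200
3 15 load 0.6400

Γ_L=1.000000, Γ_S=0.600000; launch V₁=1·50/250=0.200000
k=0 src: V=0.2000
k=1 load: inc=0.200000, refl=0.200000·1.000000=0.2000; V=0.000000+0.200000+0.200000=0.4000
k=2 src: inc=0.200000, refl=0.200000·0.600000=0.1200; V=0.200000+0.200000+0.120000=0.5200
k=3 load: inc=0.120000, refl=0.120000·1.000000=0.1200; V=0.400000+0.120000+0.120000=0.6400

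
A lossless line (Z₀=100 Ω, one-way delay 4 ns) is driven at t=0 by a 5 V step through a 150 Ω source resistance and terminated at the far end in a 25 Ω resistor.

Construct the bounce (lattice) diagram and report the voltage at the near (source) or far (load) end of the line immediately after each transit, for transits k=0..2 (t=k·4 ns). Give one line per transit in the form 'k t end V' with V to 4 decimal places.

0 0 source 2.0000
1 4 load 0.8000
2 8 source 0.5600

Γ_L=-0.600000, Γ_S=0.200000; launch V₁=5·100/250=2.000000
k=0 src: V=2.0000
k=1 load: inc=2.000000, refl=2.000000·-0.600000=-1.2000; V=0.000000+2.000000+-1.200000=0.8000
k=2 src: inc=-1.200000, refl=-1.200000·0.200000=-0.2400; V=2.000000+-1.200000+-0.240000=0.5600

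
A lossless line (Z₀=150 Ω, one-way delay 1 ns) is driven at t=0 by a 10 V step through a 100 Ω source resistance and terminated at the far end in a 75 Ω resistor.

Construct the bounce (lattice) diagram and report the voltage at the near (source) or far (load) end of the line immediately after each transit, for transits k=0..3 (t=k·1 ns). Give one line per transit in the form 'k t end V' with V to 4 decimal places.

0 0 source 6.0000
1 1 load 4.0000
2 2 source 4.4000
3 3 load 4.2667

Γ_L=-0.333333, Γ_S=-0.200000; launch V₁=10·150/250=6.000000
k=0 src: V=6.0000
k=1 load: inc=6.000000, refl=6.000000·-0.333333=-2.0000; V=0.000000+6.000000+-2.000000=4.0000
k=2 src: inc=-2.000000, refl=-2.000000·-0.200000=0.4000; V=6.000000+-2.000000+0.400000=4.4000
k=3 load: inc=0.400000, refl=0.400000·-0.333333=-0.1333; V=4.000000+0.400000+-0.133333=4.2667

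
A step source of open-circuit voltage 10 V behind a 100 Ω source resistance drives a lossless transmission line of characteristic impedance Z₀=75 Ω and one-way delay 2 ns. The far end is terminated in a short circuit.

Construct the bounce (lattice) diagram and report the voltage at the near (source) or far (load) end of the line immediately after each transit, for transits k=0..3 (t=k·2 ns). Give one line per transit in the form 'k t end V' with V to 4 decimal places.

Γ_L=-1.000000, Γ_S=0.142857; launch V₁=10·75/175=4.285714
k=0 src: V=4.2857
k=1 load: inc=4.285714, refl=4.285714·-1.000000=-4.2857; V=0.000000+4.285714+-4.285714=0.0000
k=2 src: inc=-4.285714, refl=-4.285714·0.142857=-0.6122; V=4.285714+-4.285714+-0.612245=-0.6122
k=3 load: inc=-0.612245, refl=-0.612245·-1.000000=0.6122; V=0.000000+-0.612245+0.612245=0.0000

0 0 source 4.2857
1 2 load 0.0000
2 4 source -0.6122
3 6 load 0.0000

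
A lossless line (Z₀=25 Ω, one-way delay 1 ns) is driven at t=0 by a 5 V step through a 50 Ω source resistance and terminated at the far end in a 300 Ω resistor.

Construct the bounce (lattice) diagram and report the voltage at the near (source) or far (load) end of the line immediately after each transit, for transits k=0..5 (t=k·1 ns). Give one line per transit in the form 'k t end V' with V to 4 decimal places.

0 0 source 1.6667
1 1 load 3.0769
2 2 source 3.5470
3 3 load 3.9448
4 4 source 4.0774
5 5 load 4.1896

Γ_L=0.846154, Γ_S=0.333333; launch V₁=5·25/75=1.666667
k=0 src: V=1.6667
k=1 load: inc=1.666667, refl=1.666667·0.846154=1.4103; V=0.000000+1.666667+1.410256=3.0769
k=2 src: inc=1.410256, refl=1.410256·0.333333=0.4701; V=1.666667+1.410256+0.470085=3.5470
k=3 load: inc=0.470085, refl=0.470085·0.846154=0.3978; V=3.076923+0.470085+0.397765=3.9448
k=4 src: inc=0.397765, refl=0.397765·0.333333=0.1326; V=3.547009+0.397765+0.132588=4.0774
k=5 load: inc=0.132588, refl=0.132588·0.846154=0.1122; V=3.944773+0.132588+0.112190=4.1896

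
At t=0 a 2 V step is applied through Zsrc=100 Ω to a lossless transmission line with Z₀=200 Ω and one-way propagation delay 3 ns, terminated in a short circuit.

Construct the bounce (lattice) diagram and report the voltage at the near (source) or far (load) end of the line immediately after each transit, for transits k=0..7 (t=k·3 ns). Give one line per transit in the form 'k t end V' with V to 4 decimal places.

0 0 source 1.3333
1 3 load 0.0000
2 6 source 0.4444
3 9 load 0.0000
4 12 source 0.1481
5 15 load 0.0000
6 18 source 0.0494
7 21 load 0.0000

Γ_L=-1.000000, Γ_S=-0.333333; launch V₁=2·200/300=1.333333
k=0 src: V=1.3333
k=1 load: inc=1.333333, refl=1.333333·-1.000000=-1.3333; V=0.000000+1.333333+-1.333333=0.0000
k=2 src: inc=-1.333333, refl=-1.333333·-0.333333=0.4444; V=1.333333+-1.333333+0.444444=0.4444
k=3 load: inc=0.444444, refl=0.444444·-1.000000=-0.4444; V=0.000000+0.444444+-0.444444=0.0000
k=4 src: inc=-0.444444, refl=-0.444444·-0.333333=0.1481; V=0.444444+-0.444444+0.148148=0.1481
k=5 load: inc=0.148148, refl=0.148148·-1.000000=-0.1481; V=0.000000+0.148148+-0.148148=0.0000
k=6 src: inc=-0.148148, refl=-0.148148·-0.333333=0.0494; V=0.148148+-0.148148+0.049383=0.0494
k=7 load: inc=0.049383, refl=0.049383·-1.000000=-0.0494; V=0.000000+0.049383+-0.049383=0.0000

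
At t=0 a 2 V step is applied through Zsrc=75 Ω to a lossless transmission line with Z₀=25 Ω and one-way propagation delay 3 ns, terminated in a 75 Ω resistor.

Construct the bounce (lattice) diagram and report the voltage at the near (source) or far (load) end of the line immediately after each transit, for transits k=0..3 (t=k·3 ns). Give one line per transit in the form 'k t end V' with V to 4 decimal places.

Γ_L=0.500000, Γ_S=0.500000; launch V₁=2·25/100=0.500000
k=0 src: V=0.5000
k=1 load: inc=0.500000, refl=0.500000·0.500000=0.2500; V=0.000000+0.500000+0.250000=0.7500
k=2 src: inc=0.250000, refl=0.250000·0.500000=0.1250; V=0.500000+0.250000+0.125000=0.8750
k=3 load: inc=0.125000, refl=0.125000·0.500000=0.0625; V=0.750000+0.125000+0.062500=0.9375

0 0 source 0.5000
1 3 load 0.7500
2 6 source 0.8750
3 9 load 0.9375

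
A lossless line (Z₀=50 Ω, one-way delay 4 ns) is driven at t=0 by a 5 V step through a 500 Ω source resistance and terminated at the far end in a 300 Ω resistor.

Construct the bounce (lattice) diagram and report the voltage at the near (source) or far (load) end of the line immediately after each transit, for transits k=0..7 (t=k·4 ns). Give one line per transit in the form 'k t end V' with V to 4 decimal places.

0 0 source 0.4545
1 4 load 0.7792
2 8 source 1.0449
3 12 load 1.2346
4 16 source 1.3899
5 20 load 1.5007
6 24 source 1.5915
7 28 load 1.6563

Γ_L=0.714286, Γ_S=0.818182; launch V₁=5·50/550=0.454545
k=0 src: V=0.4545
k=1 load: inc=0.454545, refl=0.454545·0.714286=0.3247; V=0.000000+0.454545+0.324675=0.7792
k=2 src: inc=0.324675, refl=0.324675·0.818182=0.2656; V=0.454545+0.324675+0.265643=1.0449
k=3 load: inc=0.265643, refl=0.265643·0.714286=0.1897; V=0.779221+0.265643+0.189745=1.2346
k=4 src: inc=0.189745, refl=0.189745·0.818182=0.1552; V=1.044864+0.189745+0.155246=1.3899
k=5 load: inc=0.155246, refl=0.155246·0.714286=0.1109; V=1.234610+0.155246+0.110890=1.5007
k=6 src: inc=0.110890, refl=0.110890·0.818182=0.0907; V=1.389856+0.110890+0.090728=1.5915
k=7 load: inc=0.090728, refl=0.090728·0.714286=0.0648; V=1.500746+0.090728+0.064806=1.6563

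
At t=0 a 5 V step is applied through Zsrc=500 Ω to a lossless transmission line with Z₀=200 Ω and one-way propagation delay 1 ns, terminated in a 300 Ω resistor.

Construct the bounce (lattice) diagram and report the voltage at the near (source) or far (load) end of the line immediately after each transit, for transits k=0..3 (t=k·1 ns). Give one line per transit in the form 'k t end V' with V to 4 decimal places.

0 0 source 1.4286
1 1 load 1.7143
2 2 source 1.8367
3 3 load 1.8612

Γ_L=0.200000, Γ_S=0.428571; launch V₁=5·200/700=1.428571
k=0 src: V=1.4286
k=1 load: inc=1.428571, refl=1.428571·0.200000=0.2857; V=0.000000+1.428571+0.285714=1.7143
k=2 src: inc=0.285714, refl=0.285714·0.428571=0.1224; V=1.428571+0.285714+0.122449=1.8367
k=3 load: inc=0.122449, refl=0.122449·0.200000=0.0245; V=1.714286+0.122449+0.024490=1.8612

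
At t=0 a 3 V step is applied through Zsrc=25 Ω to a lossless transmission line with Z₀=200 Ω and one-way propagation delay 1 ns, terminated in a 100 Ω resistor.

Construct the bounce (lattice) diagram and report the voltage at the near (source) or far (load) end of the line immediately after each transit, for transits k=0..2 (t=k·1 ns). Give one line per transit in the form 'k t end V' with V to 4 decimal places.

0 0 source 2.6667
1 1 load 1.7778
2 2 source 2.4691

Γ_L=-0.333333, Γ_S=-0.777778; launch V₁=3·200/225=2.666667
k=0 src: V=2.6667
k=1 load: inc=2.666667, refl=2.666667·-0.333333=-0.8889; V=0.000000+2.666667+-0.888889=1.7778
k=2 src: inc=-0.888889, refl=-0.888889·-0.777778=0.6914; V=2.666667+-0.888889+0.691358=2.4691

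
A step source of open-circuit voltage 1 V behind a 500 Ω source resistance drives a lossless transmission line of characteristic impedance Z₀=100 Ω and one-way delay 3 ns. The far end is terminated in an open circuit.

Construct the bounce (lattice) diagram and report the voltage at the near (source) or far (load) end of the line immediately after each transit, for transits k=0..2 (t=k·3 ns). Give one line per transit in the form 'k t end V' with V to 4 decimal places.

0 0 source 0.1667
1 3 load 0.3333
2 6 source 0.4444

Γ_L=1.000000, Γ_S=0.666667; launch V₁=1·100/600=0.166667
k=0 src: V=0.1667
k=1 load: inc=0.166667, refl=0.166667·1.000000=0.1667; V=0.000000+0.166667+0.166667=0.3333
k=2 src: inc=0.166667, refl=0.166667·0.666667=0.1111; V=0.166667+0.166667+0.111111=0.4444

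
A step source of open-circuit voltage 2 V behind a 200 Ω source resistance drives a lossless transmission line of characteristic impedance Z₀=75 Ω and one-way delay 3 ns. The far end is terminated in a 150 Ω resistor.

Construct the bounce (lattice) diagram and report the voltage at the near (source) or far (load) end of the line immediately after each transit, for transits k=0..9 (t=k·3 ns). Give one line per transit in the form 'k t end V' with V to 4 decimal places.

0 0 source 0.5455
1 3 load 0.7273
2 6 source 0.8099
3 9 load 0.8375
4 12 source 0.8500
5 15 load 0.8542
6 18 source 0.8561
7 21 load 0.8567
8 24 source 0.8570
9 27 load 0.8571

Γ_L=0.333333, Γ_S=0.454545; launch V₁=2·75/275=0.545455
k=0 src: V=0.5455
k=1 load: inc=0.545455, refl=0.545455·0.333333=0.1818; V=0.000000+0.545455+0.181818=0.7273
k=2 src: inc=0.181818, refl=0.181818·0.454545=0.0826; V=0.545455+0.181818+0.082645=0.8099
k=3 load: inc=0.082645, refl=0.082645·0.333333=0.0275; V=0.727273+0.082645+0.027548=0.8375
k=4 src: inc=0.027548, refl=0.027548·0.454545=0.0125; V=0.809917+0.027548+0.012522=0.8500
k=5 load: inc=0.012522, refl=0.012522·0.333333=0.0042; V=0.837466+0.012522+0.004174=0.8542
k=6 src: inc=0.004174, refl=0.004174·0.454545=0.0019; V=0.849987+0.004174+0.001897=0.8561
k=7 load: inc=0.001897, refl=0.001897·0.333333=0.0006; V=0.854161+0.001897+0.000632=0.8567
k=8 src: inc=0.000632, refl=0.000632·0.454545=0.0003; V=0.856059+0.000632+0.000287=0.8570
k=9 load: inc=0.000287, refl=0.000287·0.333333=0.0001; V=0.856691+0.000287+0.000096=0.8571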